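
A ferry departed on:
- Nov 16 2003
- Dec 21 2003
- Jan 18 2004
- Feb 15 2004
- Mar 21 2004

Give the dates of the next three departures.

Gaps: 35, 28, 28, 35 days — a mix of 28 and 35. Every date is a Sunday.
Each is the 3rd Sunday of its month.
April 2004 — 3rd Sunday is Apr 18 2004.
3rd Sunday of May 2004: May 16 2004.
3rd Sunday of June 2004: Jun 20 2004.

Apr 18 2004, May 16 2004, Jun 20 2004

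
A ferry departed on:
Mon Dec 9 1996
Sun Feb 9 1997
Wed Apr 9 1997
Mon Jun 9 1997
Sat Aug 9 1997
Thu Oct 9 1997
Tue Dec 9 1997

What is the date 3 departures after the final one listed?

Each date is the 9th; the gaps (62, 59, 61, 61, 61, 61) track the month lengths.
The rule is the 9th of every 2 months.
Next: February 1998 → Mon Feb 9 1998.
Next: April 1998 → Thu Apr 9 1998.
June 1998: Tue Jun 9 1998.

Tue Jun 9 1998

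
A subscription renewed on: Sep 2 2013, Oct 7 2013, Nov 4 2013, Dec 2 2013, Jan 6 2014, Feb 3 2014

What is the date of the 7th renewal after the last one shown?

Sep 1 2014

Gaps: 35, 28, 28, 35, 28 days — a mix of 28 and 35. Every date is a Monday.
Each is the 1st Monday of its month.
March 2014 — 1st Monday is Mar 3 2014.
1st Monday of April 2014: Apr 7 2014.
May 2014 — 1st Monday is May 5 2014.
1st Monday of June 2014: Jun 2 2014.
1st Monday of July 2014: Jul 7 2014.
1st Monday of August 2014: Aug 4 2014.
September 2014 — 1st Monday is Sep 1 2014.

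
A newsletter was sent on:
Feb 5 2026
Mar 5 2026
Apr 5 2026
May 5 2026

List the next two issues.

Jun 5 2026, Jul 5 2026

Gaps: 28, 31, 30 days — not constant. Every event is on the 5th of the month.
Pattern: the 5th of each month.
June 2026: Jun 5 2026.
Next: July 2026 → Jul 5 2026.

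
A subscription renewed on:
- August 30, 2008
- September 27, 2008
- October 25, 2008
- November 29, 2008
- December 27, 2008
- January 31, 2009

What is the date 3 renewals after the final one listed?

April 25, 2009

All Saturdays; the gaps (28, 28, 35, 28, 35) vary with month length.
This is the last Saturday of each month.
Last Saturday of February 2009: February 28, 2009.
March 2009 ends with Saturday March 28, 2009.
April 2009 ends with Saturday April 25, 2009.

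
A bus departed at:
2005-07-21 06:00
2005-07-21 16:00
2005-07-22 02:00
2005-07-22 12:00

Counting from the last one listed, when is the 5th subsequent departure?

The interval is a steady 10 hours (10, 10, 10).
2005-07-22 12:00 + 10 h = 2005-07-22 22:00.
2005-07-22 22:00 + 10 h = 2005-07-23 08:00.
2005-07-23 08:00 + 10 h = 2005-07-23 18:00.
2005-07-23 18:00 + 10 h = 2005-07-24 04:00.
2005-07-24 04:00 + 10 h = 2005-07-24 14:00.

2005-07-24 14:00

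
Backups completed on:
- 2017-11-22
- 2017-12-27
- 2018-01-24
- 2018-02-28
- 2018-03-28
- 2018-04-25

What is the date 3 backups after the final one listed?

2018-07-25

These are Wednesdays at 28- or 35-day spacing (35, 28, 35, 28, 28).
The pattern: 4th Wednesday of the month.
4th Wednesday of May 2018: 2018-05-23.
June 2018 — 4th Wednesday is 2018-06-27.
July 2018 — 4th Wednesday is 2018-07-25.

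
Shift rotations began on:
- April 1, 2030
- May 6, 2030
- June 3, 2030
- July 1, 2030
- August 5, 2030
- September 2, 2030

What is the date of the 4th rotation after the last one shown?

January 6, 2031

Gaps: 35, 28, 28, 35, 28 days — a mix of 28 and 35. Every date is a Monday.
Each is the 1st Monday of its month.
1st Monday of October 2030: October 7, 2030.
November 2030 — 1st Monday is November 4, 2030.
1st Monday of December 2030: December 2, 2030.
January 2031 — 1st Monday is January 6, 2031.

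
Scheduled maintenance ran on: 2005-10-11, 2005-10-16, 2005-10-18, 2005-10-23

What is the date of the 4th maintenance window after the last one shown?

The gap pattern 5, 2, 5 repeats every 2 events.
These are the Tuesdays and Sundays of each week.
Next Tuesday: 2005-10-25.
The following Sunday is 2005-10-30.
The following Tuesday is 2005-11-01.
The following Sunday is 2005-11-06.

2005-11-06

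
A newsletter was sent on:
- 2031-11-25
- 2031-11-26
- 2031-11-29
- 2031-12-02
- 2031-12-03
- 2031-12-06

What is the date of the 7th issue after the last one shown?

2031-12-23

Every event lands on a Tuesday or Wednesday or Saturday (gaps cycle 1, 3, 3, 1, 3).
So the schedule is: every Tuesday, Wednesday and Saturday.
Next Tuesday: 2031-12-09.
The following Wednesday is 2031-12-10.
Next Saturday: 2031-12-13.
The following Tuesday is 2031-12-16.
Next Wednesday: 2031-12-17.
The following Saturday is 2031-12-20.
The following Tuesday is 2031-12-23.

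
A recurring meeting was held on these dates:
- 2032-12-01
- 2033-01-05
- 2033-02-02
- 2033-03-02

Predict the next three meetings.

All dates are Wednesdays, 35, 28, 28 days apart.
Specifically, the 1st Wednesday of each month.
April 2033 — 1st Wednesday is 2033-04-06.
1st Wednesday of May 2033: 2033-05-04.
1st Wednesday of June 2033: 2033-06-01.

2033-04-06, 2033-05-04, 2033-06-01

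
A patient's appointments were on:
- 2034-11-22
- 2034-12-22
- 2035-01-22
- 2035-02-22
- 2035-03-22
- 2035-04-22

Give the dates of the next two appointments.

2035-05-22, 2035-06-22

Each date is the 22nd; the gaps (30, 31, 31, 28, 31) track the month lengths.
The rule is the 22nd of each month.
May 2035: 2035-05-22.
Next: June 2035 → 2035-06-22.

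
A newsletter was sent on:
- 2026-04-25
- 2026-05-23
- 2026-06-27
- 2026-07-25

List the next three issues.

All dates are Saturdays, 28, 35, 28 days apart.
Specifically, the 4th Saturday of each month.
August 2026 — 4th Saturday is 2026-08-22.
September 2026 — 4th Saturday is 2026-09-26.
October 2026 — 4th Saturday is 2026-10-24.

2026-08-22, 2026-09-26, 2026-10-24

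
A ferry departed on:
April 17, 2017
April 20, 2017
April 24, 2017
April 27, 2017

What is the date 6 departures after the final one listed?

Gaps: 3, 4, 3 days — not constant, but cyclic with period 2.
The events fall on every Monday and Thursday.
The following Monday is May 1, 2017.
Next Thursday: May 4, 2017.
The following Monday is May 8, 2017.
Next Thursday: May 11, 2017.
Next Monday: May 15, 2017.
The following Thursday is May 18, 2017.

May 18, 2017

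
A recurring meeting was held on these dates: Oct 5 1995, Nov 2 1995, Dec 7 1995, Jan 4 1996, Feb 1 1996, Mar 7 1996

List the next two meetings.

Apr 4 1996, May 2 1996

All dates are Thursdays, 28, 35, 28, 28, 35 days apart.
Specifically, the 1st Thursday of each month.
April 1996 — 1st Thursday is Apr 4 1996.
1st Thursday of May 1996: May 2 1996.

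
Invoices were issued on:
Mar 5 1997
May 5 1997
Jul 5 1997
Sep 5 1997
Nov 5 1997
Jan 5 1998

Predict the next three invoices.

Each date is the 5th; the gaps (61, 61, 62, 61, 61) track the month lengths.
The rule is the 5th of every 2 months.
March 1998: Mar 5 1998.
May 1998: May 5 1998.
July 1998: Jul 5 1998.

Mar 5 1998, May 5 1998, Jul 5 1998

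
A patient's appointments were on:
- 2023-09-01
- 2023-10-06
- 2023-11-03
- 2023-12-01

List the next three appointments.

2024-01-05, 2024-02-02, 2024-03-01

Gaps: 35, 28, 28 days — a mix of 28 and 35. Every date is a Friday.
Each is the 1st Friday of its month.
January 2024 — 1st Friday is 2024-01-05.
1st Friday of February 2024: 2024-02-02.
March 2024 — 1st Friday is 2024-03-01.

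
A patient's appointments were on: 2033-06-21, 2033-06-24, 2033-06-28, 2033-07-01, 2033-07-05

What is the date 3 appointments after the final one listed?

The gap pattern 3, 4, 3, 4 repeats every 2 events.
These are the Tuesdays and Fridays of each week.
The following Friday is 2033-07-08.
Next Tuesday: 2033-07-12.
Next Friday: 2033-07-15.

2033-07-15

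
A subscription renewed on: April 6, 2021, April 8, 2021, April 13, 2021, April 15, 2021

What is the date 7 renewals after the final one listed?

May 11, 2021

Every event lands on a Tuesday or Thursday (gaps cycle 2, 5, 2).
So the schedule is: every Tuesday and Thursday.
Next Tuesday: April 20, 2021.
The following Thursday is April 22, 2021.
The following Tuesday is April 27, 2021.
The following Thursday is April 29, 2021.
Next Tuesday: May 4, 2021.
Next Thursday: May 6, 2021.
The following Tuesday is May 11, 2021.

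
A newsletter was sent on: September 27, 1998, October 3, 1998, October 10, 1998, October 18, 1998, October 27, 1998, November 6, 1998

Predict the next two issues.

November 17, 1998; November 29, 1998

Gaps: 6, 7, 8, 9, 10 days — each gap is 1 larger than the previous one.
Next gap: 11 days. November 6, 1998 + 11 days = November 17, 1998.
Next gap: 12 days. November 17, 1998 + 12 days = November 29, 1998.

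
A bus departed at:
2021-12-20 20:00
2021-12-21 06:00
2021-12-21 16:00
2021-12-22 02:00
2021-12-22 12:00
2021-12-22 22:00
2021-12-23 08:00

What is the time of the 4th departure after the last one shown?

2021-12-25 00:00

Spacing: 10, 10, 10, 10, 10, 10 h — constant 10 h.
2021-12-23 08:00 + 10 h = 2021-12-23 18:00.
2021-12-23 18:00 + 10 h = 2021-12-24 04:00.
2021-12-24 04:00 + 10 h = 2021-12-24 14:00.
2021-12-24 14:00 + 10 h = 2021-12-25 00:00.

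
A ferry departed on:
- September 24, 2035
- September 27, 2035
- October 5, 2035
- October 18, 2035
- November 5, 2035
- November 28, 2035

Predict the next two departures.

The spacing grows by 5 each time: 3, 8, 13, 18, 23 days.
Next gap: 28 days. November 28, 2035 + 28 days = December 26, 2035.
Next gap: 33 days. December 26, 2035 + 33 days = January 28, 2036.

December 26, 2035; January 28, 2036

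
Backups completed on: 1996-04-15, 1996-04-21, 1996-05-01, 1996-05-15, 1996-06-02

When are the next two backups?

1996-06-24, 1996-07-20

Intervals are 6, 10, 14, 18 days — an arithmetic progression with common difference 4.
Next gap: 22 days. 1996-06-02 + 22 days = 1996-06-24.
Next gap: 26 days. 1996-06-24 + 26 days = 1996-07-20.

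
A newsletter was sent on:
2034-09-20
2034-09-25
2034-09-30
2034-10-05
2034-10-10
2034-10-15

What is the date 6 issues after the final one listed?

Every event comes 5 days after the last (5, 5, 5, 5, 5).
2034-10-15 + 5 days = 2034-10-20.
2034-10-20 + 5 days = 2034-10-25.
2034-10-25 + 5 days = 2034-10-30.
2034-10-30 + 5 days = 2034-11-04.
2034-11-04 + 5 days = 2034-11-09.
2034-11-09 + 5 days = 2034-11-14.

2034-11-14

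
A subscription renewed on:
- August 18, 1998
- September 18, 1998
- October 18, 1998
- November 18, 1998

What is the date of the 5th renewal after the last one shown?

April 18, 1999

The day-of-month is always 18 (31, 30, 31 days between events).
So this recurs on the 18th of each month.
Next: December 1998 → December 18, 1998.
Next: January 1999 → January 18, 1999.
February 1999: February 18, 1999.
March 1999: March 18, 1999.
Next: April 1999 → April 18, 1999.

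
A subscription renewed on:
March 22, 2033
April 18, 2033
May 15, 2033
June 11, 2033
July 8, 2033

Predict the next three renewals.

August 4, 2033; August 31, 2033; September 27, 2033

Every event comes 27 days after the last (27, 27, 27, 27).
July 8, 2033 + 27 days = August 4, 2033.
August 4, 2033 + 27 days = August 31, 2033.
August 31, 2033 + 27 days = September 27, 2033.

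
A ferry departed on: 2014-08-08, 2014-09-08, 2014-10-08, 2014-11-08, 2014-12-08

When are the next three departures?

2015-01-08, 2015-02-08, 2015-03-08

The day-of-month is always 8 (31, 30, 31, 30 days between events).
So this recurs on the 8th of each month.
January 2015: 2015-01-08.
February 2015: 2015-02-08.
Next: March 2015 → 2015-03-08.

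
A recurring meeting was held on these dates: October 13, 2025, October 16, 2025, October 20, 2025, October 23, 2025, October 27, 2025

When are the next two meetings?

The gap pattern 3, 4, 3, 4 repeats every 2 events.
These are the Mondays and Thursdays of each week.
Next Thursday: October 30, 2025.
Next Monday: November 3, 2025.

October 30, 2025; November 3, 2025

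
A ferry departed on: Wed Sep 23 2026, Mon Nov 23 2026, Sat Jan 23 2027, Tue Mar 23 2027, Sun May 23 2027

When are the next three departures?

Each date is the 23rd; the gaps (61, 61, 59, 61) track the month lengths.
The rule is the 23rd of every 2 months.
July 2027: Fri Jul 23 2027.
September 2027: Thu Sep 23 2027.
Next: November 2027 → Tue Nov 23 2027.

Fri Jul 23 2027, Thu Sep 23 2027, Tue Nov 23 2027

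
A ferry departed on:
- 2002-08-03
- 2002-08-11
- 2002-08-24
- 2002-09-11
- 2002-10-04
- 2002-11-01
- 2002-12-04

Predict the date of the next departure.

2003-01-11

Gaps: 8, 13, 18, 23, 28, 33 days — each gap is 5 larger than the previous one.
Next gap: 38 days. 2002-12-04 + 38 days = 2003-01-11.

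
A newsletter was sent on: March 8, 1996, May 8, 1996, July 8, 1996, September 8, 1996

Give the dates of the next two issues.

November 8, 1996; January 8, 1997

Each date is the 8th; the gaps (61, 61, 62) track the month lengths.
The rule is the 8th of every 2 months.
November 1996: November 8, 1996.
Next: January 1997 → January 8, 1997.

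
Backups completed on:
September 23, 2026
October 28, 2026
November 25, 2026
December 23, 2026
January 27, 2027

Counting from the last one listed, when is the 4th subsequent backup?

These are Wednesdays at 28- or 35-day spacing (35, 28, 28, 35).
The pattern: 4th Wednesday of the month.
4th Wednesday of February 2027: February 24, 2027.
March 2027 — 4th Wednesday is March 24, 2027.
April 2027 — 4th Wednesday is April 28, 2027.
4th Wednesday of May 2027: May 26, 2027.

May 26, 2027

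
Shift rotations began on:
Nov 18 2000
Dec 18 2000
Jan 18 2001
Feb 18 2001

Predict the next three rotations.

Mar 18 2001, Apr 18 2001, May 18 2001

Each date is the 18th; the gaps (30, 31, 31) track the month lengths.
The rule is the 18th of each month.
Next: March 2001 → Mar 18 2001.
April 2001: Apr 18 2001.
Next: May 2001 → May 18 2001.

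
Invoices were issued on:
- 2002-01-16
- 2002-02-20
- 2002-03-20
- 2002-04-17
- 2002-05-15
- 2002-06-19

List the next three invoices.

All dates are Wednesdays, 35, 28, 28, 28, 35 days apart.
Specifically, the 3rd Wednesday of each month.
3rd Wednesday of July 2002: 2002-07-17.
3rd Wednesday of August 2002: 2002-08-21.
3rd Wednesday of September 2002: 2002-09-18.

2002-07-17, 2002-08-21, 2002-09-18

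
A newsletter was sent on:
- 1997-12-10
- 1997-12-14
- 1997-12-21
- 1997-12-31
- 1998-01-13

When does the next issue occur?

Gaps: 4, 7, 10, 13 days — each gap is 3 larger than the previous one.
Next gap: 16 days. 1998-01-13 + 16 days = 1998-01-29.

1998-01-29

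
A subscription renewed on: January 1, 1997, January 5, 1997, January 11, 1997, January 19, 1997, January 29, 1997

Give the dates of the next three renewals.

The spacing grows by 2 each time: 4, 6, 8, 10 days.
Next gap: 12 days. January 29, 1997 + 12 days = February 10, 1997.
Next gap: 14 days. February 10, 1997 + 14 days = February 24, 1997.
Next gap: 16 days. February 24, 1997 + 16 days = March 12, 1997.

February 10, 1997; February 24, 1997; March 12, 1997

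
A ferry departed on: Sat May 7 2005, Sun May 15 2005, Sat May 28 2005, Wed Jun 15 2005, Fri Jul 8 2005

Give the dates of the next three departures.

Fri Aug 5 2005, Wed Sep 7 2005, Sat Oct 15 2005

The spacing grows by 5 each time: 8, 13, 18, 23 days.
Next gap: 28 days. Fri Jul 8 2005 + 28 days = Fri Aug 5 2005.
Next gap: 33 days. Fri Aug 5 2005 + 33 days = Wed Sep 7 2005.
Next gap: 38 days. Wed Sep 7 2005 + 38 days = Sat Oct 15 2005.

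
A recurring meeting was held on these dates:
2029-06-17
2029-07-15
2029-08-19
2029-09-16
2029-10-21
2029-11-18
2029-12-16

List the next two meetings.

2030-01-20, 2030-02-17

All dates are Sundays, 28, 35, 28, 35, 28, 28 days apart.
Specifically, the 3rd Sunday of each month.
3rd Sunday of January 2030: 2030-01-20.
February 2030 — 3rd Sunday is 2030-02-17.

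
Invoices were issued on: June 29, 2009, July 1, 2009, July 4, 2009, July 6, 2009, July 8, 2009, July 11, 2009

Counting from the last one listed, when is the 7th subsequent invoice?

Every event lands on a Monday or Wednesday or Saturday (gaps cycle 2, 3, 2, 2, 3).
So the schedule is: every Monday, Wednesday and Saturday.
The following Monday is July 13, 2009.
Next Wednesday: July 15, 2009.
The following Saturday is July 18, 2009.
Next Monday: July 20, 2009.
The following Wednesday is July 22, 2009.
Next Saturday: July 25, 2009.
The following Monday is July 27, 2009.

July 27, 2009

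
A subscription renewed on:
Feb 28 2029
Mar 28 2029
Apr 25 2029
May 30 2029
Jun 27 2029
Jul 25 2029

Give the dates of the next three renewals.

Aug 29 2029, Sep 26 2029, Oct 31 2029

Every date is a Wednesday; gaps 28, 28, 35, 28, 28 days.
Each is the last Wednesday of its month (at least one falls on the 29th or later, ruling out '4th Wednesday').
Last Wednesday of August 2029: Aug 29 2029.
Last Wednesday of September 2029: Sep 26 2029.
Last Wednesday of October 2029: Oct 31 2029.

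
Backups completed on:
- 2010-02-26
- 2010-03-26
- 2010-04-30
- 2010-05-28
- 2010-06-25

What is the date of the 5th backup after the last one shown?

These are Fridays with 28, 35, 28, 28-day gaps.
Each is the final Friday of its month — 2010-04-30 is past the 28th, so '4th Friday' doesn't fit.
July 2010 ends with Friday 2010-07-30.
August 2010 ends with Friday 2010-08-27.
September 2010 ends with Friday 2010-09-24.
October 2010 ends with Friday 2010-10-29.
Last Friday of November 2010: 2010-11-26.

2010-11-26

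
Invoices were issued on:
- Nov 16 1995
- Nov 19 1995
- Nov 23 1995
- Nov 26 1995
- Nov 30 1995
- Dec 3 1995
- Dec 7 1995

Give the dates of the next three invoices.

The gap pattern 3, 4, 3, 4, 3, 4 repeats every 2 events.
These are the Thursdays and Sundays of each week.
The following Sunday is Dec 10 1995.
The following Thursday is Dec 14 1995.
The following Sunday is Dec 17 1995.

Dec 10 1995, Dec 14 1995, Dec 17 1995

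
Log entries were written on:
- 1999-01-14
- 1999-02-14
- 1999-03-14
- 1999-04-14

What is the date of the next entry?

Each date is the 14th; the gaps (31, 28, 31) track the month lengths.
The rule is the 14th of each month.
Next: May 1999 → 1999-05-14.

1999-05-14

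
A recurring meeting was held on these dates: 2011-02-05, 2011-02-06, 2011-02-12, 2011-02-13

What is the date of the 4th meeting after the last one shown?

Gaps: 1, 6, 1 days — not constant, but cyclic with period 2.
The events fall on every Saturday and Sunday.
Next Saturday: 2011-02-19.
Next Sunday: 2011-02-20.
The following Saturday is 2011-02-26.
The following Sunday is 2011-02-27.

2011-02-27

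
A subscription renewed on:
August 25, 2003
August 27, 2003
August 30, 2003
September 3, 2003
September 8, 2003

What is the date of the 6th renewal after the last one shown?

October 29, 2003

The spacing grows by 1 each time: 2, 3, 4, 5 days.
Next gap: 6 days. September 8, 2003 + 6 days = September 14, 2003.
Next gap: 7 days. September 14, 2003 + 7 days = September 21, 2003.
Next gap: 8 days. September 21, 2003 + 8 days = September 29, 2003.
Next gap: 9 days. September 29, 2003 + 9 days = October 8, 2003.
Next gap: 10 days. October 8, 2003 + 10 days = October 18, 2003.
Next gap: 11 days. October 18, 2003 + 11 days = October 29, 2003.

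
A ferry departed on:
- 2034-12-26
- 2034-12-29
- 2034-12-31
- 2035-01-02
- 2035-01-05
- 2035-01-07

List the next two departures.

The gap pattern 3, 2, 2, 3, 2 repeats every 3 events.
These are the Tuesdays, Fridays and Sundays of each week.
Next Tuesday: 2035-01-09.
Next Friday: 2035-01-12.

2035-01-09, 2035-01-12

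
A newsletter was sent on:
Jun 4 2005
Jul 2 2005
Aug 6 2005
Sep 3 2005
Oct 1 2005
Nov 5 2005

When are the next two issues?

Dec 3 2005, Jan 7 2006

All dates are Saturdays, 28, 35, 28, 28, 35 days apart.
Specifically, the 1st Saturday of each month.
1st Saturday of December 2005: Dec 3 2005.
1st Saturday of January 2006: Jan 7 2006.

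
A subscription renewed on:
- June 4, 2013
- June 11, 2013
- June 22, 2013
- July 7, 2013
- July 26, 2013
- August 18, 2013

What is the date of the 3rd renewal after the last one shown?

November 19, 2013

The spacing grows by 4 each time: 7, 11, 15, 19, 23 days.
Next gap: 27 days. August 18, 2013 + 27 days = September 14, 2013.
Next gap: 31 days. September 14, 2013 + 31 days = October 15, 2013.
Next gap: 35 days. October 15, 2013 + 35 days = November 19, 2013.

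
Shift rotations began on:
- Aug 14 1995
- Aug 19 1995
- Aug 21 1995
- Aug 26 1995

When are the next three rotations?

Aug 28 1995, Sep 2 1995, Sep 4 1995

Gaps: 5, 2, 5 days — not constant, but cyclic with period 2.
The events fall on every Monday and Saturday.
The following Monday is Aug 28 1995.
The following Saturday is Sep 2 1995.
The following Monday is Sep 4 1995.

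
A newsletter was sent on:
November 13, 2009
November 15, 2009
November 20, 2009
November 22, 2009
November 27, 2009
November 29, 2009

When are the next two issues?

The gap pattern 2, 5, 2, 5, 2 repeats every 2 events.
These are the Fridays and Sundays of each week.
The following Friday is December 4, 2009.
Next Sunday: December 6, 2009.

December 4, 2009; December 6, 2009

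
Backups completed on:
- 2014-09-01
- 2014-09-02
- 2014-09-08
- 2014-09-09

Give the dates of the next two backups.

Every event lands on a Monday or Tuesday (gaps cycle 1, 6, 1).
So the schedule is: every Monday and Tuesday.
The following Monday is 2014-09-15.
The following Tuesday is 2014-09-16.

2014-09-15, 2014-09-16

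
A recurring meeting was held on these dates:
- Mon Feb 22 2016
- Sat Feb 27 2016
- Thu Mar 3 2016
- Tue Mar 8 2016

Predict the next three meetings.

The spacing is 5, 5, 5 days — always 5 days.
Tue Mar 8 2016 + 5 days = Sun Mar 13 2016.
Sun Mar 13 2016 + 5 days = Fri Mar 18 2016.
Fri Mar 18 2016 + 5 days = Wed Mar 23 2016.

Sun Mar 13 2016, Fri Mar 18 2016, Wed Mar 23 2016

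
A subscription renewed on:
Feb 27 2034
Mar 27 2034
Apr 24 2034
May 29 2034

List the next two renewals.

Jun 26 2034, Jul 31 2034

All Mondays; the gaps (28, 28, 35) vary with month length.
This is the last Monday of each month.
Last Monday of June 2034: Jun 26 2034.
Last Monday of July 2034: Jul 31 2034.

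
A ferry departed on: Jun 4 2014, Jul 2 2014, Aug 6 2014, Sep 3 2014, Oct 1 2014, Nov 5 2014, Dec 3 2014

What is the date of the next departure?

Jan 7 2015

These are Wednesdays at 28- or 35-day spacing (28, 35, 28, 28, 35, 28).
The pattern: 1st Wednesday of the month.
January 2015 — 1st Wednesday is Jan 7 2015.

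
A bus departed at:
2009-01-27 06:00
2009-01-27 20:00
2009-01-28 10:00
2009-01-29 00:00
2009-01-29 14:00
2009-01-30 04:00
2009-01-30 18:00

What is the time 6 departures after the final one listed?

2009-02-03 06:00

Gaps: 14, 14, 14, 14, 14, 14 hours — each event is 14 hours after the previous one.
2009-01-30 18:00 + 14 h = 2009-01-31 08:00.
2009-01-31 08:00 + 14 h = 2009-01-31 22:00.
2009-01-31 22:00 + 14 h = 2009-02-01 12:00.
2009-02-01 12:00 + 14 h = 2009-02-02 02:00.
2009-02-02 02:00 + 14 h = 2009-02-02 16:00.
2009-02-02 16:00 + 14 h = 2009-02-03 06:00.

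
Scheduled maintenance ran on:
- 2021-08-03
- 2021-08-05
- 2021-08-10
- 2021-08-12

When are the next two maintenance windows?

2021-08-17, 2021-08-19

Every event lands on a Tuesday or Thursday (gaps cycle 2, 5, 2).
So the schedule is: every Tuesday and Thursday.
The following Tuesday is 2021-08-17.
The following Thursday is 2021-08-19.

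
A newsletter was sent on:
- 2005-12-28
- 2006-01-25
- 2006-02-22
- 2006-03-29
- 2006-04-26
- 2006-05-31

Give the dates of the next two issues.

These are Wednesdays with 28, 28, 35, 28, 35-day gaps.
Each is the final Wednesday of its month — 2006-03-29 is past the 28th, so '4th Wednesday' doesn't fit.
Last Wednesday of June 2006: 2006-06-28.
Last Wednesday of July 2006: 2006-07-26.

2006-06-28, 2006-07-26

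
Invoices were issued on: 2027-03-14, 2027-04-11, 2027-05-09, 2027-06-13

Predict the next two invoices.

2027-07-11, 2027-08-08

These are Sundays at 28- or 35-day spacing (28, 28, 35).
The pattern: 2nd Sunday of the month.
July 2027 — 2nd Sunday is 2027-07-11.
August 2027 — 2nd Sunday is 2027-08-08.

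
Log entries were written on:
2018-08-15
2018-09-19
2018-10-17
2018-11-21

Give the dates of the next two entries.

These are Wednesdays at 28- or 35-day spacing (35, 28, 35).
The pattern: 3rd Wednesday of the month.
3rd Wednesday of December 2018: 2018-12-19.
January 2019 — 3rd Wednesday is 2019-01-16.

2018-12-19, 2019-01-16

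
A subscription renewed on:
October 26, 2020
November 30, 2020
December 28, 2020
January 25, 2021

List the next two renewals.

February 22, 2021; March 29, 2021

These are Mondays with 35, 28, 28-day gaps.
Each is the final Monday of its month — November 30, 2020 is past the 28th, so '4th Monday' doesn't fit.
Last Monday of February 2021: February 22, 2021.
Last Monday of March 2021: March 29, 2021.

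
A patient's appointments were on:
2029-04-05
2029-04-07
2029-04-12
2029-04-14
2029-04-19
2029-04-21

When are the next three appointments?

2029-04-26, 2029-04-28, 2029-05-03

Gaps: 2, 5, 2, 5, 2 days — not constant, but cyclic with period 2.
The events fall on every Thursday and Saturday.
The following Thursday is 2029-04-26.
The following Saturday is 2029-04-28.
The following Thursday is 2029-05-03.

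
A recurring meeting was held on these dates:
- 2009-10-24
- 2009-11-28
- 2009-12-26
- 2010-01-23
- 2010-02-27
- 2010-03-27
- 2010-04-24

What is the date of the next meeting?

2010-05-22

These are Saturdays at 28- or 35-day spacing (35, 28, 28, 35, 28, 28).
The pattern: 4th Saturday of the month.
May 2010 — 4th Saturday is 2010-05-22.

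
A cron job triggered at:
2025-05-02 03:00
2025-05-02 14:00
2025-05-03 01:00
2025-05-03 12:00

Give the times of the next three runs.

Spacing: 11, 11, 11 h — constant 11 h.
2025-05-03 12:00 + 11 h = 2025-05-03 23:00.
2025-05-03 23:00 + 11 h = 2025-05-04 10:00.
2025-05-04 10:00 + 11 h = 2025-05-04 21:00.

2025-05-03 23:00, 2025-05-04 10:00, 2025-05-04 21:00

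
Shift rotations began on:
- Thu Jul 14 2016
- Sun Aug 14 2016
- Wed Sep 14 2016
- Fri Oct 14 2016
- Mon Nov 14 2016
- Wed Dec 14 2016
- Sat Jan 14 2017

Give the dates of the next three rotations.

Each date is the 14th; the gaps (31, 31, 30, 31, 30, 31) track the month lengths.
The rule is the 14th of each month.
February 2017: Tue Feb 14 2017.
Next: March 2017 → Tue Mar 14 2017.
Next: April 2017 → Fri Apr 14 2017.

Tue Feb 14 2017, Tue Mar 14 2017, Fri Apr 14 2017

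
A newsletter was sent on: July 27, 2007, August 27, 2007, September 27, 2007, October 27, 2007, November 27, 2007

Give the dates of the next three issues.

December 27, 2007; January 27, 2008; February 27, 2008

The day-of-month is always 27 (31, 31, 30, 31 days between events).
So this recurs on the 27th of each month.
Next: December 2007 → December 27, 2007.
January 2008: January 27, 2008.
Next: February 2008 → February 27, 2008.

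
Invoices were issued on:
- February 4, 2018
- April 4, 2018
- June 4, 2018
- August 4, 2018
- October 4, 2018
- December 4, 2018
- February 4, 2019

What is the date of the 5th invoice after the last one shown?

Gaps: 59, 61, 61, 61, 61, 62 days — not constant. Every event is on the 4th of the month.
Pattern: the 4th of every 2 months.
Next: April 2019 → April 4, 2019.
Next: June 2019 → June 4, 2019.
Next: August 2019 → August 4, 2019.
October 2019: October 4, 2019.
Next: December 2019 → December 4, 2019.

December 4, 2019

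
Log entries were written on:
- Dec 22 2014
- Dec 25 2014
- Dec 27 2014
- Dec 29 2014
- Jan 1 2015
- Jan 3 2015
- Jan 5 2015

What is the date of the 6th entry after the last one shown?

The gap pattern 3, 2, 2, 3, 2, 2 repeats every 3 events.
These are the Mondays, Thursdays and Saturdays of each week.
The following Thursday is Jan 8 2015.
Next Saturday: Jan 10 2015.
Next Monday: Jan 12 2015.
Next Thursday: Jan 15 2015.
Next Saturday: Jan 17 2015.
The following Monday is Jan 19 2015.

Jan 19 2015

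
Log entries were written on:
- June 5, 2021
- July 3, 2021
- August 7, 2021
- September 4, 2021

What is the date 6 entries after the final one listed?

All dates are Saturdays, 28, 35, 28 days apart.
Specifically, the 1st Saturday of each month.
October 2021 — 1st Saturday is October 2, 2021.
1st Saturday of November 2021: November 6, 2021.
December 2021 — 1st Saturday is December 4, 2021.
January 2022 — 1st Saturday is January 1, 2022.
February 2022 — 1st Saturday is February 5, 2022.
March 2022 — 1st Saturday is March 5, 2022.

March 5, 2022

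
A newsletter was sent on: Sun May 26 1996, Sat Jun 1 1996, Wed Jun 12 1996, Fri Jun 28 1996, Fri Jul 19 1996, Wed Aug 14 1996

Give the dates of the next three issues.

Intervals are 6, 11, 16, 21, 26 days — an arithmetic progression with common difference 5.
Next gap: 31 days. Wed Aug 14 1996 + 31 days = Sat Sep 14 1996.
Next gap: 36 days. Sat Sep 14 1996 + 36 days = Sun Oct 20 1996.
Next gap: 41 days. Sun Oct 20 1996 + 41 days = Sat Nov 30 1996.

Sat Sep 14 1996, Sun Oct 20 1996, Sat Nov 30 1996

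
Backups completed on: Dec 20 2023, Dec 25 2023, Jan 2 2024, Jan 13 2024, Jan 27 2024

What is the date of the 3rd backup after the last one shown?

Mar 27 2024

The spacing grows by 3 each time: 5, 8, 11, 14 days.
Next gap: 17 days. Jan 27 2024 + 17 days = Feb 13 2024.
Next gap: 20 days. Feb 13 2024 + 20 days = Mar 4 2024.
Next gap: 23 days. Mar 4 2024 + 23 days = Mar 27 2024.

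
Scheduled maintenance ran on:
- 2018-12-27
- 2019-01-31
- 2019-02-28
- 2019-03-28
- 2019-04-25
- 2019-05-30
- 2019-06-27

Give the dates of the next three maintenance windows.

Every date is a Thursday; gaps 35, 28, 28, 28, 35, 28 days.
Each is the last Thursday of its month (at least one falls on the 29th or later, ruling out '4th Thursday').
July 2019 ends with Thursday 2019-07-25.
August 2019 ends with Thursday 2019-08-29.
September 2019 ends with Thursday 2019-09-26.

2019-07-25, 2019-08-29, 2019-09-26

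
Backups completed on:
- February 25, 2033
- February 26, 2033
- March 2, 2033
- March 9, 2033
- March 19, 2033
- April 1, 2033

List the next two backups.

April 17, 2033; May 6, 2033

The spacing grows by 3 each time: 1, 4, 7, 10, 13 days.
Next gap: 16 days. April 1, 2033 + 16 days = April 17, 2033.
Next gap: 19 days. April 17, 2033 + 19 days = May 6, 2033.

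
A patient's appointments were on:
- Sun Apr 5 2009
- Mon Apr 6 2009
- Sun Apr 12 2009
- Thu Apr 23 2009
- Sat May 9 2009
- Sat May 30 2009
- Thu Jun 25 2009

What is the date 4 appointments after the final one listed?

The spacing grows by 5 each time: 1, 6, 11, 16, 21, 26 days.
Next gap: 31 days. Thu Jun 25 2009 + 31 days = Sun Jul 26 2009.
Next gap: 36 days. Sun Jul 26 2009 + 36 days = Mon Aug 31 2009.
Next gap: 41 days. Mon Aug 31 2009 + 41 days = Sun Oct 11 2009.
Next gap: 46 days. Sun Oct 11 2009 + 46 days = Thu Nov 26 2009.

Thu Nov 26 2009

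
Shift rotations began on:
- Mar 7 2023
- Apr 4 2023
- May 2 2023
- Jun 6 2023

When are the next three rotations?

Gaps: 28, 28, 35 days — a mix of 28 and 35. Every date is a Tuesday.
Each is the 1st Tuesday of its month.
July 2023 — 1st Tuesday is Jul 4 2023.
1st Tuesday of August 2023: Aug 1 2023.
1st Tuesday of September 2023: Sep 5 2023.

Jul 4 2023, Aug 1 2023, Sep 5 2023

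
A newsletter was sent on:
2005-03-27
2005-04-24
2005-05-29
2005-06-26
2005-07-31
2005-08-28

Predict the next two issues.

Every date is a Sunday; gaps 28, 35, 28, 35, 28 days.
Each is the last Sunday of its month (at least one falls on the 29th or later, ruling out '4th Sunday').
Last Sunday of September 2005: 2005-09-25.
October 2005 ends with Sunday 2005-10-30.

2005-09-25, 2005-10-30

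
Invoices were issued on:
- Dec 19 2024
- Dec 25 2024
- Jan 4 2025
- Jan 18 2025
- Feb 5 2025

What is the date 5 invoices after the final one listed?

Jul 5 2025

The spacing grows by 4 each time: 6, 10, 14, 18 days.
Next gap: 22 days. Feb 5 2025 + 22 days = Feb 27 2025.
Next gap: 26 days. Feb 27 2025 + 26 days = Mar 25 2025.
Next gap: 30 days. Mar 25 2025 + 30 days = Apr 24 2025.
Next gap: 34 days. Apr 24 2025 + 34 days = May 28 2025.
Next gap: 38 days. May 28 2025 + 38 days = Jul 5 2025.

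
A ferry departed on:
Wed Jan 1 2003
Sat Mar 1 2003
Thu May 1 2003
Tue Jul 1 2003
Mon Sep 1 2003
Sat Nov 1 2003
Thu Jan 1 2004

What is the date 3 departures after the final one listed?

Thu Jul 1 2004

Gaps: 59, 61, 61, 62, 61, 61 days — not constant. Every event is on the 1st of the month.
Pattern: the 1st of every 2 months.
March 2004: Mon Mar 1 2004.
May 2004: Sat May 1 2004.
Next: July 2004 → Thu Jul 1 2004.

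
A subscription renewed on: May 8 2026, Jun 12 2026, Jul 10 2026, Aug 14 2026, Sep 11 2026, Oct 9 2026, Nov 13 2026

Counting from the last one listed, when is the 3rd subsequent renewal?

Gaps: 35, 28, 35, 28, 28, 35 days — a mix of 28 and 35. Every date is a Friday.
Each is the 2nd Friday of its month.
2nd Friday of December 2026: Dec 11 2026.
January 2027 — 2nd Friday is Jan 8 2027.
February 2027 — 2nd Friday is Feb 12 2027.

Feb 12 2027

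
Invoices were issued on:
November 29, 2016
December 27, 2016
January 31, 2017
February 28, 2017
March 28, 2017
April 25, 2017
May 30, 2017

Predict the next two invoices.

June 27, 2017; July 25, 2017

These are Tuesdays with 28, 35, 28, 28, 28, 35-day gaps.
Each is the final Tuesday of its month — November 29, 2016 is past the 28th, so '4th Tuesday' doesn't fit.
Last Tuesday of June 2017: June 27, 2017.
Last Tuesday of July 2017: July 25, 2017.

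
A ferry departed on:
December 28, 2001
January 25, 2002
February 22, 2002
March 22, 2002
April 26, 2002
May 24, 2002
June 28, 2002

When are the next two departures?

July 26, 2002; August 23, 2002

Gaps: 28, 28, 28, 35, 28, 35 days — a mix of 28 and 35. Every date is a Friday.
Each is the 4th Friday of its month.
4th Friday of July 2002: July 26, 2002.
August 2002 — 4th Friday is August 23, 2002.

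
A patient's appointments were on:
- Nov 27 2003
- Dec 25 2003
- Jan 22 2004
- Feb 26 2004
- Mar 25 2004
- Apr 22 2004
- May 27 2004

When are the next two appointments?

Jun 24 2004, Jul 22 2004

Gaps: 28, 28, 35, 28, 28, 35 days — a mix of 28 and 35. Every date is a Thursday.
Each is the 4th Thursday of its month.
4th Thursday of June 2004: Jun 24 2004.
4th Thursday of July 2004: Jul 22 2004.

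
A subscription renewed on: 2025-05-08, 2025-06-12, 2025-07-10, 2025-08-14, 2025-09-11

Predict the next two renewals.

All dates are Thursdays, 35, 28, 35, 28 days apart.
Specifically, the 2nd Thursday of each month.
October 2025 — 2nd Thursday is 2025-10-09.
November 2025 — 2nd Thursday is 2025-11-13.

2025-10-09, 2025-11-13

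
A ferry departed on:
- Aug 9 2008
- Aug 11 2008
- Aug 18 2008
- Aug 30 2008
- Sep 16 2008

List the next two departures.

Oct 8 2008, Nov 4 2008

Gaps: 2, 7, 12, 17 days — each gap is 5 larger than the previous one.
Next gap: 22 days. Sep 16 2008 + 22 days = Oct 8 2008.
Next gap: 27 days. Oct 8 2008 + 27 days = Nov 4 2008.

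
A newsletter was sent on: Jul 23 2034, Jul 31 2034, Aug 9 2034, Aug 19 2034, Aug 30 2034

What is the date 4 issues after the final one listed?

Intervals are 8, 9, 10, 11 days — an arithmetic progression with common difference 1.
Next gap: 12 days. Aug 30 2034 + 12 days = Sep 11 2034.
Next gap: 13 days. Sep 11 2034 + 13 days = Sep 24 2034.
Next gap: 14 days. Sep 24 2034 + 14 days = Oct 8 2034.
Next gap: 15 days. Oct 8 2034 + 15 days = Oct 23 2034.

Oct 23 2034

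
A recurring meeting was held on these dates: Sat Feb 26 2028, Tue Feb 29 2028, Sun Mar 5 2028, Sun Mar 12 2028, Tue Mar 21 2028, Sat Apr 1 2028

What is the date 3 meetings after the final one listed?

Gaps: 3, 5, 7, 9, 11 days — each gap is 2 larger than the previous one.
Next gap: 13 days. Sat Apr 1 2028 + 13 days = Fri Apr 14 2028.
Next gap: 15 days. Fri Apr 14 2028 + 15 days = Sat Apr 29 2028.
Next gap: 17 days. Sat Apr 29 2028 + 17 days = Tue May 16 2028.

Tue May 16 2028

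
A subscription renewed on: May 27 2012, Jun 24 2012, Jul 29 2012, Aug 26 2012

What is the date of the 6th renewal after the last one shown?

Every date is a Sunday; gaps 28, 35, 28 days.
Each is the last Sunday of its month (at least one falls on the 29th or later, ruling out '4th Sunday').
Last Sunday of September 2012: Sep 30 2012.
October 2012 ends with Sunday Oct 28 2012.
Last Sunday of November 2012: Nov 25 2012.
December 2012 ends with Sunday Dec 30 2012.
January 2013 ends with Sunday Jan 27 2013.
Last Sunday of February 2013: Feb 24 2013.

Feb 24 2013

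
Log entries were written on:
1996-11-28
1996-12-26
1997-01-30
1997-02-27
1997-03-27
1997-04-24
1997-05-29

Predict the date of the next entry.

Every date is a Thursday; gaps 28, 35, 28, 28, 28, 35 days.
Each is the last Thursday of its month (at least one falls on the 29th or later, ruling out '4th Thursday').
Last Thursday of June 1997: 1997-06-26.

1997-06-26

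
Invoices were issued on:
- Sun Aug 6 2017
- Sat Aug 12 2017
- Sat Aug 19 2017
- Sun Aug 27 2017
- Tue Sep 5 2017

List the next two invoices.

Intervals are 6, 7, 8, 9 days — an arithmetic progression with common difference 1.
Next gap: 10 days. Tue Sep 5 2017 + 10 days = Fri Sep 15 2017.
Next gap: 11 days. Fri Sep 15 2017 + 11 days = Tue Sep 26 2017.

Fri Sep 15 2017, Tue Sep 26 2017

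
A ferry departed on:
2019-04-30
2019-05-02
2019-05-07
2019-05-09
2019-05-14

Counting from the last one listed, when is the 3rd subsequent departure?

2019-05-23

Every event lands on a Tuesday or Thursday (gaps cycle 2, 5, 2, 5).
So the schedule is: every Tuesday and Thursday.
Next Thursday: 2019-05-16.
Next Tuesday: 2019-05-21.
Next Thursday: 2019-05-23.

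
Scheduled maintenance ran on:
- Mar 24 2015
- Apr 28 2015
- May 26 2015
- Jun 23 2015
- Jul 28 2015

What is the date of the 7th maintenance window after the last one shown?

Feb 23 2016

All dates are Tuesdays, 35, 28, 28, 35 days apart.
Specifically, the 4th Tuesday of each month.
4th Tuesday of August 2015: Aug 25 2015.
4th Tuesday of September 2015: Sep 22 2015.
October 2015 — 4th Tuesday is Oct 27 2015.
November 2015 — 4th Tuesday is Nov 24 2015.
December 2015 — 4th Tuesday is Dec 22 2015.
4th Tuesday of January 2016: Jan 26 2016.
4th Tuesday of February 2016: Feb 23 2016.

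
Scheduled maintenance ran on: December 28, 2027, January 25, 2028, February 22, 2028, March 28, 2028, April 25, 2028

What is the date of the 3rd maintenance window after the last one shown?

July 25, 2028

Gaps: 28, 28, 35, 28 days — a mix of 28 and 35. Every date is a Tuesday.
Each is the 4th Tuesday of its month.
May 2028 — 4th Tuesday is May 23, 2028.
June 2028 — 4th Tuesday is June 27, 2028.
July 2028 — 4th Tuesday is July 25, 2028.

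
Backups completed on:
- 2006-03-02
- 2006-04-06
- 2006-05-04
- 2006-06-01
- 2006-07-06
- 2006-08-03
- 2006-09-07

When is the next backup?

All dates are Thursdays, 35, 28, 28, 35, 28, 35 days apart.
Specifically, the 1st Thursday of each month.
1st Thursday of October 2006: 2006-10-05.

2006-10-05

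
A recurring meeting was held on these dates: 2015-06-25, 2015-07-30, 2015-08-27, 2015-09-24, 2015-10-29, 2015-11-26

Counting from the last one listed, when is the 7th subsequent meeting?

2016-06-30

Every date is a Thursday; gaps 35, 28, 28, 35, 28 days.
Each is the last Thursday of its month (at least one falls on the 29th or later, ruling out '4th Thursday').
December 2015 ends with Thursday 2015-12-31.
January 2016 ends with Thursday 2016-01-28.
Last Thursday of February 2016: 2016-02-25.
Last Thursday of March 2016: 2016-03-31.
Last Thursday of April 2016: 2016-04-28.
Last Thursday of May 2016: 2016-05-26.
June 2016 ends with Thursday 2016-06-30.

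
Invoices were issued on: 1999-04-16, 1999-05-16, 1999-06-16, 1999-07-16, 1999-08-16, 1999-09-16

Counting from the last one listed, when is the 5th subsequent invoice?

2000-02-16

Gaps: 30, 31, 30, 31, 31 days — not constant. Every event is on the 16th of the month.
Pattern: the 16th of each month.
Next: October 1999 → 1999-10-16.
Next: November 1999 → 1999-11-16.
December 1999: 1999-12-16.
Next: January 2000 → 2000-01-16.
Next: February 2000 → 2000-02-16.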